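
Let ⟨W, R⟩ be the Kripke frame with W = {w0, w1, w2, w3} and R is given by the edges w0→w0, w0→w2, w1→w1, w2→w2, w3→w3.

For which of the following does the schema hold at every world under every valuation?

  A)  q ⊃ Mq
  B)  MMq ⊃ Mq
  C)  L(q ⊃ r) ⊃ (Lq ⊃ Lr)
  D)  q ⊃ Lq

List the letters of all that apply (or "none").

R is reflexive: each world relates to itself.
R is transitive: R is closed under composition.
R is not a subset of the identity: w0 R w2 with w0 ≠ w2.
(A) q ⊃ Mq is the dual of axiom T, which corresponds to reflexivity. R is reflexive — valid.
(B) the dual of axiom 4: valid iff R is transitive. R is transitive — valid.
(C) L(q ⊃ r) ⊃ (Lq ⊃ Lr) is axiom K, valid on every Kripke frame — valid.
(D) q ⊃ Lq is valid only on frames where every R-edge is a self-loop. Here R ⊄ identity — not valid.

A, B, C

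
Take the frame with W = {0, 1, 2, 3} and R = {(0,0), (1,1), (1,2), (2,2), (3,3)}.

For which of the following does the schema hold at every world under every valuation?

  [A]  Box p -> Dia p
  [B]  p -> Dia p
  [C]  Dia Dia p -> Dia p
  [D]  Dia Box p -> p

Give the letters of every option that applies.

A, B, C

R is reflexive: each world relates to itself.
R is not symmetric: 1 R 2 but not 2 R 1.
R is transitive: R is closed under composition.
R is serial: every world has an R-successor.
(A) axiom D: valid iff R is serial. R is serial — valid.
(B) p -> Dia p is the dual of axiom T, which corresponds to reflexivity. R is reflexive — valid.
(C) Dia Dia p -> Dia p (the dual of axiom 4) characterises the transitive frames. R is transitive — valid.
(D) the dual of axiom B: valid iff R is symmetric. R is not symmetric — not valid.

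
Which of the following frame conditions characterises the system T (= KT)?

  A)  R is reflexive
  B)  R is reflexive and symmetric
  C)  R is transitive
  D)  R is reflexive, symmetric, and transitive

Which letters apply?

A

(A) T (= KT) is sound and complete for exactly this class.
(B) this class determines B (= KTB), not T (= KT).
(C) this class determines K4, not T (= KT).
(D) this class determines S5, not T (= KT).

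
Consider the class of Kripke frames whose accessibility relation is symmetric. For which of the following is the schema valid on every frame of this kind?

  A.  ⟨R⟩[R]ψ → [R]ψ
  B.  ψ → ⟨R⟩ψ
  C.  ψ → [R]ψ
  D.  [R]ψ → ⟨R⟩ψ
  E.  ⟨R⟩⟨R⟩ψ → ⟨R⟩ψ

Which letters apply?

(A) the dual of axiom 5: valid iff R is euclidean. Such an R need not be euclidean — not valid.
(B) ψ → ⟨R⟩ψ is the dual of axiom T, which corresponds to reflexivity. Such an R need not be reflexive — not valid.
(C) ψ → [R]ψ (equivalent to ◇p→p) corresponds to R being a subset of the identity. Such an R need not be a subset of the identity, so not valid.
(D) [R]ψ → ⟨R⟩ψ (axiom D) characterises the serial frames. Such an R need not be serial — not valid.
(E) ⟨R⟩⟨R⟩ψ → ⟨R⟩ψ is the dual of axiom 4; it is valid on a frame exactly when R is transitive. Such an R need not be transitive, so not valid.

none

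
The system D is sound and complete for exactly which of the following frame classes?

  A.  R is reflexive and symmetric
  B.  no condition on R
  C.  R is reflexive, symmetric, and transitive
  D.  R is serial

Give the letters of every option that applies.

D

(A) this class determines B (= KTB), not D.
(B) this class determines K, not D.
(C) this class determines S5, not D.
(D) D is sound and complete for exactly this class.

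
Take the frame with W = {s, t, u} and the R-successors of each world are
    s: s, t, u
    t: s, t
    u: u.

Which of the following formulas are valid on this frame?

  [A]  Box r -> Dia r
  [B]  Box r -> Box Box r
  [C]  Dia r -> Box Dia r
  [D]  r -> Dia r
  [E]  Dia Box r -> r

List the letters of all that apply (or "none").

A, D

R is reflexive: each world relates to itself.
R is not symmetric: s R u but not u R s.
R is not transitive: t R s and s R u but not t R u.
R is not euclidean: s R t and s R u but not t R u.
R is serial: every world has an R-successor.
(A) axiom D: valid iff R is serial. R is serial — valid.
(B) Box r -> Box Box r is axiom 4; it is valid on a frame exactly when R is transitive. R is not transitive, so not valid.
(C) axiom 5: valid iff R is euclidean. R is not euclidean — not valid.
(D) the dual of axiom T: valid iff R is reflexive. R is reflexive — valid.
(E) Dia Box r -> r is the dual of axiom B; it is valid on a frame exactly when R is symmetric. R is not symmetric, so not valid.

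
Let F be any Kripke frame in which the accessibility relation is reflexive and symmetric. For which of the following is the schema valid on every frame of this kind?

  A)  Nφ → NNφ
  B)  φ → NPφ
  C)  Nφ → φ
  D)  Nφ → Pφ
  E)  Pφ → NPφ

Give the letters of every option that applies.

B, C, D

Reflexive relations are serial.
(A) Nφ → NNφ is axiom 4, which corresponds to transitivity. Such an R need not be transitive — not valid.
(B) axiom B: valid iff R is symmetric. Every such R is symmetric — valid.
(C) axiom T: valid iff R is reflexive. Every such R is reflexive — valid.
(D) Nφ → Pφ is axiom D; it is valid on a frame exactly when R is serial. Every such R is serial, so valid.
(E) Pφ → NPφ (axiom 5) characterises the euclidean frames. Such an R need not be euclidean — not valid.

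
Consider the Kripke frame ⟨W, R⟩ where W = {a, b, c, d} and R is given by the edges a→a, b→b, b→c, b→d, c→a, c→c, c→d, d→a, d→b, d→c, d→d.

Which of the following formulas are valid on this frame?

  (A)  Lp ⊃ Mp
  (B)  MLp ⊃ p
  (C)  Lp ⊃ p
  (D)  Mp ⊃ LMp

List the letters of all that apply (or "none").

R is reflexive: each world relates to itself.
R is not symmetric: b R c but not c R b.
R is not euclidean: b R c and b R b but not c R b.
R is serial: every world has an R-successor.
(A) axiom D: valid iff R is serial. R is serial — valid.
(B) MLp ⊃ p is the dual of axiom B, which corresponds to symmetry. R is not symmetric — not valid.
(C) Lp ⊃ p is axiom T, which corresponds to reflexivity. R is reflexive — valid.
(D) Mp ⊃ LMp is axiom 5; it is valid on a frame exactly when R is euclidean. R is not euclidean, so not valid.

A, C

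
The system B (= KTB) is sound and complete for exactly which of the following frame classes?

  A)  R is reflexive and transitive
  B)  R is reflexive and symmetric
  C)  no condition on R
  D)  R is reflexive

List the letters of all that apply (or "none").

B

(A) this class determines S4, not B (= KTB).
(B) B (= KTB) is sound and complete for exactly this class.
(C) this class determines K, not B (= KTB).
(D) this class determines T (= KT), not B (= KTB).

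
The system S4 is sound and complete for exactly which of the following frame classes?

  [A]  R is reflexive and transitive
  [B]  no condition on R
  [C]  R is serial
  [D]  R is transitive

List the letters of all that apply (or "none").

(A) S4 is sound and complete for exactly this class.
(B) this class determines K, not S4.
(C) this class determines D, not S4.
(D) this class determines K4, not S4.

A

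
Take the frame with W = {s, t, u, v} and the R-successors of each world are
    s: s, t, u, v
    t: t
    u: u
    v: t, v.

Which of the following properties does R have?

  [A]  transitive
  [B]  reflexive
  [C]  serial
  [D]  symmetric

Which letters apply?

A, B, C

(A) transitive: R is closed under composition.
(B) reflexive: each world relates to itself.
(C) serial: every world has an R-successor.
(D) not symmetric: s R t but not t R s.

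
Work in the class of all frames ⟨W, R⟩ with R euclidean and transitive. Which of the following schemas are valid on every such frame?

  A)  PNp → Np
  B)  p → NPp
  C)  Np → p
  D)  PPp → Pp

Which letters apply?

(A) the dual of axiom 5: valid iff R is euclidean. Every such R is euclidean — valid.
(B) p → NPp (axiom B) characterises the symmetric frames. Such an R need not be symmetric — not valid.
(C) axiom T: valid iff R is reflexive. Such an R need not be reflexive — not valid.
(D) PPp → Pp is the dual of axiom 4; it is valid on a frame exactly when R is transitive. Every such R is transitive, so valid.

A, D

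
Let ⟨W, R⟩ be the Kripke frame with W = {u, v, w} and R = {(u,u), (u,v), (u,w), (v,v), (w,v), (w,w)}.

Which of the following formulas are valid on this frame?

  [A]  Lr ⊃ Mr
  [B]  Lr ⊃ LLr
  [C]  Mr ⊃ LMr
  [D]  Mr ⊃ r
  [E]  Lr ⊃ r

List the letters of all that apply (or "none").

A, B, E

R is reflexive: each world relates to itself.
R is transitive: R is closed under composition.
R is not euclidean: u R v and u R u but not v R u.
R is serial: every world has an R-successor.
R is not a subset of the identity: u R v with u ≠ v.
(A) Lr ⊃ Mr is axiom D; it is valid on a frame exactly when R is serial. R is serial, so valid.
(B) axiom 4: valid iff R is transitive. R is transitive — valid.
(C) Mr ⊃ LMr (axiom 5) characterises the euclidean frames. R is not euclidean — not valid.
(D) Mr ⊃ r is the converse of T; it holds exactly when R ⊆ identity. Here R ⊄ identity — not valid.
(E) Lr ⊃ r is axiom T, which corresponds to reflexivity. R is reflexive — valid.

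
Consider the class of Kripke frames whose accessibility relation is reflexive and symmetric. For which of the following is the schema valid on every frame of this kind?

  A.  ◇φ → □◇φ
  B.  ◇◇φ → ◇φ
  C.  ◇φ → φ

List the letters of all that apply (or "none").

none

Reflexive relations are serial.
(A) ◇φ → □◇φ is axiom 5; it is valid on a frame exactly when R is euclidean. Such an R need not be euclidean, so not valid.
(B) ◇◇φ → ◇φ is the dual of axiom 4; it is valid on a frame exactly when R is transitive. Such an R need not be transitive, so not valid.
(C) ◇φ → φ is the converse of T; it holds exactly when R ⊆ identity. Such an R need not be a subset of the identity — not valid.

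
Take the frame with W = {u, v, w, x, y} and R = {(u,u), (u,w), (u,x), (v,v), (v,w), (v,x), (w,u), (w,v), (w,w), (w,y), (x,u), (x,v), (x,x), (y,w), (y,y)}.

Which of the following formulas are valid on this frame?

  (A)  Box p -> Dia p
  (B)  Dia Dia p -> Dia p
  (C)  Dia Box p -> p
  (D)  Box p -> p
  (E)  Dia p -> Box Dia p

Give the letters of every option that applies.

R is reflexive: each world relates to itself.
R is symmetric: every R-edge is matched by its reverse.
R is not transitive: u R w and w R v but not u R v.
R is not euclidean: u R w and u R x but not w R x.
R is serial: every world has an R-successor.
(A) Box p -> Dia p is axiom D, which corresponds to seriality. R is serial — valid.
(B) Dia Dia p -> Dia p is the dual of axiom 4; it is valid on a frame exactly when R is transitive. R is not transitive, so not valid.
(C) Dia Box p -> p (the dual of axiom B) characterises the symmetric frames. R is symmetric — valid.
(D) Box p -> p is axiom T, which corresponds to reflexivity. R is reflexive — valid.
(E) axiom 5: valid iff R is euclidean. R is not euclidean — not valid.

A, C, D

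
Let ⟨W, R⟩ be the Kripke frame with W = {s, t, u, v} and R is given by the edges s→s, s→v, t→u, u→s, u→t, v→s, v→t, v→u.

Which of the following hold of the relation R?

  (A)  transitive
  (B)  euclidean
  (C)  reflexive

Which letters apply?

none

(A) not transitive: s R v and v R t but not s R t.
(B) not euclidean: u R s and u R t but not s R t.
(C) not reflexive: not t R t.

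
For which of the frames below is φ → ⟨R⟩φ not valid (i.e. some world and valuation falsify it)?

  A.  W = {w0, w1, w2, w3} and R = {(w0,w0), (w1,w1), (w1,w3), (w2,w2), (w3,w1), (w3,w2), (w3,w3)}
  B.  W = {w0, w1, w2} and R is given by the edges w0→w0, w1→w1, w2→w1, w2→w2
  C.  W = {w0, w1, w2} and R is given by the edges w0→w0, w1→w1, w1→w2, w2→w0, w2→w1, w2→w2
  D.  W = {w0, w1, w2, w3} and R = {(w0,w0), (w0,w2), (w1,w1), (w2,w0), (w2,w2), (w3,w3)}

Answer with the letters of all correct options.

The schema φ → ⟨R⟩φ is the dual of axiom T; it is valid on a frame iff R is reflexive.
(A) R is reflexive (each world relates to itself), so the schema is valid here.
(B) R is reflexive (each world relates to itself), so the schema is valid here.
(C) R is reflexive (each world relates to itself), so the schema is valid here.
(D) R is reflexive (each world relates to itself), so the schema is valid here.

none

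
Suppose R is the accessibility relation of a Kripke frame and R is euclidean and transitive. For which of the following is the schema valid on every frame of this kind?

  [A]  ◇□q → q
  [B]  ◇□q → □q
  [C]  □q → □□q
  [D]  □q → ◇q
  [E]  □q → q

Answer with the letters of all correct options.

B, C

(A) ◇□q → q (the dual of axiom B) characterises the symmetric frames. Such an R need not be symmetric — not valid.
(B) ◇□q → □q (the dual of axiom 5) characterises the euclidean frames. Every such R is euclidean — valid.
(C) □q → □□q (axiom 4) characterises the transitive frames. Every such R is transitive — valid.
(D) □q → ◇q is axiom D; it is valid on a frame exactly when R is serial. Such an R need not be serial, so not valid.
(E) axiom T: valid iff R is reflexive. Such an R need not be reflexive — not valid.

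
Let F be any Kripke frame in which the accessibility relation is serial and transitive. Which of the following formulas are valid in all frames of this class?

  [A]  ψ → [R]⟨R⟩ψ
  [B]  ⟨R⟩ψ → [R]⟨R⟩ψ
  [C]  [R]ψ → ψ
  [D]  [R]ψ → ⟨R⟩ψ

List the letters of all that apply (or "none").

(A) ψ → [R]⟨R⟩ψ is axiom B, which corresponds to symmetry. Such an R need not be symmetric — not valid.
(B) ⟨R⟩ψ → [R]⟨R⟩ψ (axiom 5) characterises the euclidean frames. Such an R need not be euclidean — not valid.
(C) axiom T: valid iff R is reflexive. Such an R need not be reflexive — not valid.
(D) [R]ψ → ⟨R⟩ψ is axiom D, which corresponds to seriality. Every such R is serial — valid.

D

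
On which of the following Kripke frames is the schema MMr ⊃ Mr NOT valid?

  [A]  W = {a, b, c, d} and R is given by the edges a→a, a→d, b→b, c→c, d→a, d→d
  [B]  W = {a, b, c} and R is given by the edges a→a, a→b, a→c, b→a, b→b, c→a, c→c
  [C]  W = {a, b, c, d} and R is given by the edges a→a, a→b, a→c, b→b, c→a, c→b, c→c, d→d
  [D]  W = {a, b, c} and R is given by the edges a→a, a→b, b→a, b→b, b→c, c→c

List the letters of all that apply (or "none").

The schema MMr ⊃ Mr is the dual of axiom 4; it is valid on a frame iff R is transitive.
(A) R is transitive (R is closed under composition), so the schema is valid here.
(B) R is not transitive (b R a and a R c but not b R c), so the schema fails here.
(C) R is transitive (R is closed under composition), so the schema is valid here.
(D) R is not transitive (a R b and b R c but not a R c), so the schema fails here.

B, D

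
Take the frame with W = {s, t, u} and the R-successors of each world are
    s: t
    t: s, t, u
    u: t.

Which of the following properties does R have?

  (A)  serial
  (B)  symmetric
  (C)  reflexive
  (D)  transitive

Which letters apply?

A, B

(A) serial: every world has an R-successor.
(B) symmetric: every R-edge is matched by its reverse.
(C) not reflexive: not s R s.
(D) not transitive: s R t and t R s but not s R s.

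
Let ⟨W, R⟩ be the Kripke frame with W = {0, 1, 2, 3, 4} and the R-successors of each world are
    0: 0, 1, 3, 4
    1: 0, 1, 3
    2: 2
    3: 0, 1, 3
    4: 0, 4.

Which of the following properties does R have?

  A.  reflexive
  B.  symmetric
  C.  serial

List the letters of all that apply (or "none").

A, B, C

(A) reflexive: each world relates to itself.
(B) symmetric: every R-edge is matched by its reverse.
(C) serial: every world has an R-successor.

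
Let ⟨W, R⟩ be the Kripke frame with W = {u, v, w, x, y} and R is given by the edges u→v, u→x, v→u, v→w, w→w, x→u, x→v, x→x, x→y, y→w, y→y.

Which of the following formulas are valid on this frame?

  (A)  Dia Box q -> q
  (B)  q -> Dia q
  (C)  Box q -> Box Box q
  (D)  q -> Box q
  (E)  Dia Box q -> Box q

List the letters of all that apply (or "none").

R is not reflexive: not u R u.
R is not symmetric: v R w but not w R v.
R is not transitive: u R v and v R u but not u R u.
R is not euclidean: u R v and u R x but not v R x.
R is not a subset of the identity: u R v with u ≠ v.
(A) Dia Box q -> q (the dual of axiom B) characterises the symmetric frames. R is not symmetric — not valid.
(B) q -> Dia q (the dual of axiom T) characterises the reflexive frames. R is not reflexive — not valid.
(C) axiom 4: valid iff R is transitive. R is not transitive — not valid.
(D) q -> Box q (equivalent to ◇p→p) corresponds to R being a subset of the identity. Here R ⊄ identity, so not valid.
(E) Dia Box q -> Box q is the dual of axiom 5; it is valid on a frame exactly when R is euclidean. R is not euclidean, so not valid.

none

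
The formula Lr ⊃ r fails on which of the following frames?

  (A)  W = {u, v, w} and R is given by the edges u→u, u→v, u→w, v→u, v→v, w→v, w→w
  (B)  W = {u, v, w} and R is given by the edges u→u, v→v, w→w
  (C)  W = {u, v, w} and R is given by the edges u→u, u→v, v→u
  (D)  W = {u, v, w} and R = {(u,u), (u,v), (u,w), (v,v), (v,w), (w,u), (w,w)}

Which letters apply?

C

The schema Lr ⊃ r is axiom T; it is valid on a frame iff R is reflexive.
(A) R is reflexive (each world relates to itself), so the schema is valid here.
(B) R is reflexive (each world relates to itself), so the schema is valid here.
(C) R is not reflexive (not v R v), so the schema fails here.
(D) R is reflexive (each world relates to itself), so the schema is valid here.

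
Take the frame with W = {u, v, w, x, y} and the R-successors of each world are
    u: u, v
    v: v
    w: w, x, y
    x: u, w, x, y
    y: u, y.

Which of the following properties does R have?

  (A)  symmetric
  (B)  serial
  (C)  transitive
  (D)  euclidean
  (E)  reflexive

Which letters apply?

(A) not symmetric: u R v but not v R u.
(B) serial: every world has an R-successor.
(C) not transitive: w R x and x R u but not w R u.
(D) not euclidean: u R v and u R u but not v R u.
(E) reflexive: each world relates to itself.

B, E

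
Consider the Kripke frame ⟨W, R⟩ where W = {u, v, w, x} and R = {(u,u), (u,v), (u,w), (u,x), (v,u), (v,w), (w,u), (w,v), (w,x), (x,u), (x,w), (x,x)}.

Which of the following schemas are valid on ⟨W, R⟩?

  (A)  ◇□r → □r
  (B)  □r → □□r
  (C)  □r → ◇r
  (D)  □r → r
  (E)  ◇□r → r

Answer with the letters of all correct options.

C, E

R is not reflexive: not v R v.
R is symmetric: every R-edge is matched by its reverse.
R is not transitive: v R u and u R v but not v R v.
R is not euclidean: u R v and u R x but not v R x.
R is serial: every world has an R-successor.
(A) ◇□r → □r is the dual of axiom 5; it is valid on a frame exactly when R is euclidean. R is not euclidean, so not valid.
(B) □r → □□r is axiom 4; it is valid on a frame exactly when R is transitive. R is not transitive, so not valid.
(C) □r → ◇r (axiom D) characterises the serial frames. R is serial — valid.
(D) □r → r is axiom T; it is valid on a frame exactly when R is reflexive. R is not reflexive, so not valid.
(E) ◇□r → r is the dual of axiom B, which corresponds to symmetry. R is symmetric — valid.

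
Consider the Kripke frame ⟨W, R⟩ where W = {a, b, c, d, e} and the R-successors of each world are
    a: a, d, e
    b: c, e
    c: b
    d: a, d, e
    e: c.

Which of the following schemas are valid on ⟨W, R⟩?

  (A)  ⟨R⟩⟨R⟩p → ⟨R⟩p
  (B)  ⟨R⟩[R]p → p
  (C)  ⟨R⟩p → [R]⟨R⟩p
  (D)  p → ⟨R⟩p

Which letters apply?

none

R is not reflexive: not b R b.
R is not symmetric: a R e but not e R a.
R is not transitive: a R e and e R c but not a R c.
R is not euclidean: a R e and a R a but not e R a.
(A) the dual of axiom 4: valid iff R is transitive. R is not transitive — not valid.
(B) ⟨R⟩[R]p → p is the dual of axiom B, which corresponds to symmetry. R is not symmetric — not valid.
(C) ⟨R⟩p → [R]⟨R⟩p is axiom 5, which corresponds to the euclidean property. R is not euclidean — not valid.
(D) p → ⟨R⟩p is the dual of axiom T; it is valid on a frame exactly when R is reflexive. R is not reflexive, so not valid.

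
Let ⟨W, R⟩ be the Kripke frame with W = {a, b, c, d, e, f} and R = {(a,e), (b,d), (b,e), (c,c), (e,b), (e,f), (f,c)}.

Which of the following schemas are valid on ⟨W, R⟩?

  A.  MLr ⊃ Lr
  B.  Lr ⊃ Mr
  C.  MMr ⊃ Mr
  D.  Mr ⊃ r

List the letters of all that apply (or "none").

none

R is not transitive: a R e and e R b but not a R b.
R is not euclidean: b R d and b R e but not d R e.
R is not serial: d has no R-successor.
R is not a subset of the identity: a R e with a ≠ e.
(A) MLr ⊃ Lr is the dual of axiom 5, which corresponds to the euclidean property. R is not euclidean — not valid.
(B) Lr ⊃ Mr is axiom D; it is valid on a frame exactly when R is serial. R is not serial, so not valid.
(C) MMr ⊃ Mr (the dual of axiom 4) characterises the transitive frames. R is not transitive — not valid.
(D) Mr ⊃ r is the converse of T; it holds exactly when R ⊆ identity. Here R ⊄ identity — not valid.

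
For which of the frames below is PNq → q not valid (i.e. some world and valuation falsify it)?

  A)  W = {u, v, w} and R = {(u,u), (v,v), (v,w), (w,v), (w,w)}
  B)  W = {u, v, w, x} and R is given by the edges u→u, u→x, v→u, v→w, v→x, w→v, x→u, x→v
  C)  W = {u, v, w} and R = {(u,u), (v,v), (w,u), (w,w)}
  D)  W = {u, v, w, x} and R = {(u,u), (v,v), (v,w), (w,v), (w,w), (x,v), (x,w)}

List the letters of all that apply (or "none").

The schema PNq → q is the dual of axiom B; it is valid on a frame iff R is symmetric.
(A) R is symmetric (every R-edge is matched by its reverse), so the schema is valid here.
(B) R is not symmetric (v R u but not u R v), so the schema fails here.
(C) R is not symmetric (w R u but not u R w), so the schema fails here.
(D) R is not symmetric (x R v but not v R x), so the schema fails here.

B, C, D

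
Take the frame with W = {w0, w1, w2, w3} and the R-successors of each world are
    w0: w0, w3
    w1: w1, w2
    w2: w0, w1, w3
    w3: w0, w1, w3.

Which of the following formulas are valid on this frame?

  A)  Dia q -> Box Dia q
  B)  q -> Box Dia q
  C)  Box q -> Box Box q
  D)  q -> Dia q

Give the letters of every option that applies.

R is not reflexive: not w2 R w2.
R is not symmetric: w2 R w0 but not w0 R w2.
R is not transitive: w0 R w3 and w3 R w1 but not w0 R w1.
R is not euclidean: w2 R w0 and w2 R w1 but not w0 R w1.
(A) axiom 5: valid iff R is euclidean. R is not euclidean — not valid.
(B) q -> Box Dia q is axiom B, which corresponds to symmetry. R is not symmetric — not valid.
(C) Box q -> Box Box q is axiom 4, which corresponds to transitivity. R is not transitive — not valid.
(D) q -> Dia q is the dual of axiom T, which corresponds to reflexivity. R is not reflexive — not valid.

none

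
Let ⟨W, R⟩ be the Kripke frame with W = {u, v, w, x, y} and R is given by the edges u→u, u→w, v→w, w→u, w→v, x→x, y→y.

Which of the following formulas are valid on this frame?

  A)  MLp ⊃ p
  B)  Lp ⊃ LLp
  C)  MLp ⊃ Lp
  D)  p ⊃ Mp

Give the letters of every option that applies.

A

R is not reflexive: not v R v.
R is symmetric: every R-edge is matched by its reverse.
R is not transitive: u R w and w R v but not u R v.
R is not euclidean: w R u and w R v but not u R v.
(A) the dual of axiom B: valid iff R is symmetric. R is symmetric — valid.
(B) Lp ⊃ LLp (axiom 4) characterises the transitive frames. R is not transitive — not valid.
(C) MLp ⊃ Lp is the dual of axiom 5, which corresponds to the euclidean property. R is not euclidean — not valid.
(D) p ⊃ Mp (the dual of axiom T) characterises the reflexive frames. R is not reflexive — not valid.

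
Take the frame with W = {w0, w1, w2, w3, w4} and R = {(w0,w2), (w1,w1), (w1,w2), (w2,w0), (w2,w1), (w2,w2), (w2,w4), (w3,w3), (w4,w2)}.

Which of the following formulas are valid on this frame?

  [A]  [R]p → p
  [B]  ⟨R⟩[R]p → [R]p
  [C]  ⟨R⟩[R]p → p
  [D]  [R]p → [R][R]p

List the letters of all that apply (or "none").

C

R is not reflexive: not w0 R w0.
R is symmetric: every R-edge is matched by its reverse.
R is not transitive: w0 R w2 and w2 R w0 but not w0 R w0.
R is not euclidean: w2 R w0 and w2 R w1 but not w0 R w1.
(A) [R]p → p is axiom T, which corresponds to reflexivity. R is not reflexive — not valid.
(B) the dual of axiom 5: valid iff R is euclidean. R is not euclidean — not valid.
(C) ⟨R⟩[R]p → p (the dual of axiom B) characterises the symmetric frames. R is symmetric — valid.
(D) [R]p → [R][R]p (axiom 4) characterises the transitive frames. R is not transitive — not valid.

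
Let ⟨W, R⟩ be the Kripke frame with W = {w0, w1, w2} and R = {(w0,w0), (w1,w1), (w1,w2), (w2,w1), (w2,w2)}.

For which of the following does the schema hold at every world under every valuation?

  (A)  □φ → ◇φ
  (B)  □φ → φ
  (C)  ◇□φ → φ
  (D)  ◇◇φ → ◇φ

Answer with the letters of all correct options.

R is reflexive: each world relates to itself.
R is symmetric: every R-edge is matched by its reverse.
R is transitive: R is closed under composition.
R is serial: every world has an R-successor.
(A) axiom D: valid iff R is serial. R is serial — valid.
(B) □φ → φ (axiom T) characterises the reflexive frames. R is reflexive — valid.
(C) ◇□φ → φ is the dual of axiom B; it is valid on a frame exactly when R is symmetric. R is symmetric, so valid.
(D) ◇◇φ → ◇φ is the dual of axiom 4, which corresponds to transitivity. R is transitive — valid.

A, B, C, D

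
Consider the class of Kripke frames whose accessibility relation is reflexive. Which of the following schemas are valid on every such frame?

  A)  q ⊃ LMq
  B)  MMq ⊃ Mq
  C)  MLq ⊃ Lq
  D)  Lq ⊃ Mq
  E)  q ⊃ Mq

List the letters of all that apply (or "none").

A reflexive relation is serial.
(A) q ⊃ LMq (axiom B) characterises the symmetric frames. Such an R need not be symmetric — not valid.
(B) the dual of axiom 4: valid iff R is transitive. Such an R need not be transitive — not valid.
(C) MLq ⊃ Lq is the dual of axiom 5, which corresponds to the euclidean property. Such an R need not be euclidean — not valid.
(D) Lq ⊃ Mq is axiom D, which corresponds to seriality. Every such R is serial — valid.
(E) q ⊃ Mq is the dual of axiom T, which corresponds to reflexivity. Every such R is reflexive — valid.

D, E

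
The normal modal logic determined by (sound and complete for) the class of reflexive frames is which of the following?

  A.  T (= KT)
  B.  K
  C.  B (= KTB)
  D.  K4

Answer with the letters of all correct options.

A

(A) T (= KT) is determined by exactly this class.
(B) K is determined by the class of arbitrary frames.
(C) B (= KTB) is determined by the class of reflexive and symmetric frames.
(D) K4 is determined by the class of transitive frames.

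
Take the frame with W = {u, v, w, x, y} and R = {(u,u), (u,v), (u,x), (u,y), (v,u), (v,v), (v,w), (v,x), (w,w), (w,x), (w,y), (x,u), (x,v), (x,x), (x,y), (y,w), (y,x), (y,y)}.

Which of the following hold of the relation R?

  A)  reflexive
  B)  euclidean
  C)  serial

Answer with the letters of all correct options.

(A) reflexive: each world relates to itself.
(B) not euclidean: u R v and u R y but not v R y.
(C) serial: every world has an R-successor.

A, C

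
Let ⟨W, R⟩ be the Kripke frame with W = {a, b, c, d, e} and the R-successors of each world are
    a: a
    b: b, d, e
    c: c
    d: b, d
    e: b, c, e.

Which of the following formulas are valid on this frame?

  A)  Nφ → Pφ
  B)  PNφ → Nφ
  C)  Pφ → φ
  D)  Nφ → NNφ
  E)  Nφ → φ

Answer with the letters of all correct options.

R is reflexive: each world relates to itself.
R is not transitive: b R e and e R c but not b R c.
R is not euclidean: b R d and b R e but not d R e.
R is serial: every world has an R-successor.
R is not a subset of the identity: b R d with b ≠ d.
(A) Nφ → Pφ is axiom D; it is valid on a frame exactly when R is serial. R is serial, so valid.
(B) PNφ → Nφ is the dual of axiom 5, which corresponds to the euclidean property. R is not euclidean — not valid.
(C) Pφ → φ is the converse of T; it holds exactly when R ⊆ identity. Here R ⊄ identity — not valid.
(D) Nφ → NNφ is axiom 4, which corresponds to transitivity. R is not transitive — not valid.
(E) Nφ → φ (axiom T) characterises the reflexive frames. R is reflexive — valid.

A, E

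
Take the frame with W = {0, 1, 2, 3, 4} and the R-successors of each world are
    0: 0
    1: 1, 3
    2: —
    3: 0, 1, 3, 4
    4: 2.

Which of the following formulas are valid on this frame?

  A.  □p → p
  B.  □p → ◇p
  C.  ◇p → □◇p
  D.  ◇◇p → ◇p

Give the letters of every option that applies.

R is not reflexive: not 2 R 2.
R is not transitive: 1 R 3 and 3 R 0 but not 1 R 0.
R is not euclidean: 3 R 0 and 3 R 1 but not 0 R 1.
R is not serial: 2 has no R-successor.
(A) □p → p is axiom T, which corresponds to reflexivity. R is not reflexive — not valid.
(B) □p → ◇p is axiom D, which corresponds to seriality. R is not serial — not valid.
(C) ◇p → □◇p is axiom 5; it is valid on a frame exactly when R is euclidean. R is not euclidean, so not valid.
(D) the dual of axiom 4: valid iff R is transitive. R is not transitive — not valid.

none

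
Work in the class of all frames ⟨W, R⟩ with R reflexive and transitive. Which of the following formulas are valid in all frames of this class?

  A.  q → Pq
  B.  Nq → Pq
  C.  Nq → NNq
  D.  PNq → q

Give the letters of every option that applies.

A, B, C

Reflexive relations are serial.
(A) q → Pq is the dual of axiom T; it is valid on a frame exactly when R is reflexive. Every such R is reflexive, so valid.
(B) Nq → Pq (axiom D) characterises the serial frames. Every such R is serial — valid.
(C) Nq → NNq (axiom 4) characterises the transitive frames. Every such R is transitive — valid.
(D) the dual of axiom B: valid iff R is symmetric. Such an R need not be symmetric — not valid.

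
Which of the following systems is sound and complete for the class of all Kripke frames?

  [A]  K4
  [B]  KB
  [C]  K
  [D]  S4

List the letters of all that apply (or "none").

C

(A) K4 is determined by the class of transitive frames.
(B) KB is determined by the class of symmetric frames.
(C) K is determined by exactly this class.
(D) S4 is determined by the class of reflexive and transitive frames.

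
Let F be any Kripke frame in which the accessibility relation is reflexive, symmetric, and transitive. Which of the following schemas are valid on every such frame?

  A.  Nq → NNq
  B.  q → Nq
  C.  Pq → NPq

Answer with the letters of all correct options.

A relation that is reflexive, symmetric, and transitive is also euclidean and serial.
(A) axiom 4: valid iff R is transitive. Every such R is transitive — valid.
(B) q → Nq (equivalent to ◇p→p) corresponds to R being a subset of the identity. Such an R need not be a subset of the identity, so not valid.
(C) axiom 5: valid iff R is euclidean. Every such R is euclidean — valid.

A, C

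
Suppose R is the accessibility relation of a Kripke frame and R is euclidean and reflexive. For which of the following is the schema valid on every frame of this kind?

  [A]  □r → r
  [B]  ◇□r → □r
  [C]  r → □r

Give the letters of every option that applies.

A reflexive euclidean relation is also symmetric (from wRw and wRv the euclidean condition gives vRw) and hence transitive; it is an equivalence relation.
(A) □r → r is axiom T; it is valid on a frame exactly when R is reflexive. Every such R is reflexive, so valid.
(B) ◇□r → □r is the dual of axiom 5; it is valid on a frame exactly when R is euclidean. Every such R is euclidean, so valid.
(C) r → □r is valid only on frames where every R-edge is a self-loop. Such an R need not be a subset of the identity — not valid.

A, B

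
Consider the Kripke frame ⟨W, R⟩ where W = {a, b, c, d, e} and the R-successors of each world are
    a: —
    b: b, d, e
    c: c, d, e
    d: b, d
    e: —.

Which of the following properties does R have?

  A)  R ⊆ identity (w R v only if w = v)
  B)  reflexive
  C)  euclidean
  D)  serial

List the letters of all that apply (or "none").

(A) not ⊆ identity: b R d with b ≠ d.
(B) not reflexive: not a R a.
(C) not euclidean: b R d and b R e but not d R e.
(D) not serial: a has no R-successor.

none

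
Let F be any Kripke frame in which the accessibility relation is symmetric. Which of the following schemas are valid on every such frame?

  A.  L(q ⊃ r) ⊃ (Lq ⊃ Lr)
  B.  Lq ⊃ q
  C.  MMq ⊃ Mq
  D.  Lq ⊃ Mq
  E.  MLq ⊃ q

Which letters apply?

(A) this is just K, valid on every normal frame.
(B) Lq ⊃ q is axiom T, which corresponds to reflexivity. Such an R need not be reflexive — not valid.
(C) MMq ⊃ Mq (the dual of axiom 4) characterises the transitive frames. Such an R need not be transitive — not valid.
(D) Lq ⊃ Mq is axiom D; it is valid on a frame exactly when R is serial. Such an R need not be serial, so not valid.
(E) the dual of axiom B: valid iff R is symmetric. Every such R is symmetric — valid.

A, E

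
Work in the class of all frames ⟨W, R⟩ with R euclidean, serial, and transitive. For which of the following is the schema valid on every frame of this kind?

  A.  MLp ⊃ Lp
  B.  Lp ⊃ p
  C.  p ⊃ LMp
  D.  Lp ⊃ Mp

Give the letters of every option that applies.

(A) MLp ⊃ Lp (the dual of axiom 5) characterises the euclidean frames. Every such R is euclidean — valid.
(B) Lp ⊃ p is axiom T, which corresponds to reflexivity. Such an R need not be reflexive — not valid.
(C) p ⊃ LMp is axiom B; it is valid on a frame exactly when R is symmetric. Such an R need not be symmetric, so not valid.
(D) Lp ⊃ Mp (axiom D) characterises the serial frames. Every such R is serial — valid.

A, D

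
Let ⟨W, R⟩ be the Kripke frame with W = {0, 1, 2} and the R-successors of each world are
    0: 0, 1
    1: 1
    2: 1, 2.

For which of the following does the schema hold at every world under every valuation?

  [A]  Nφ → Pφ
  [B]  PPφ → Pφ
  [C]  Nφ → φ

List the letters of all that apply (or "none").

R is reflexive: each world relates to itself.
R is transitive: R is closed under composition.
R is serial: every world has an R-successor.
(A) Nφ → Pφ (axiom D) characterises the serial frames. R is serial — valid.
(B) PPφ → Pφ (the dual of axiom 4) characterises the transitive frames. R is transitive — valid.
(C) Nφ → φ is axiom T, which corresponds to reflexivity. R is reflexive — valid.

A, B, C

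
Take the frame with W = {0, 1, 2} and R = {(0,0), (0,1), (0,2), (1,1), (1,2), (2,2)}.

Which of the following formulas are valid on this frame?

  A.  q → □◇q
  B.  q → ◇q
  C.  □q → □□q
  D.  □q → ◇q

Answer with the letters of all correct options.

B, C, D

R is reflexive: each world relates to itself.
R is not symmetric: 0 R 1 but not 1 R 0.
R is transitive: R is closed under composition.
R is serial: every world has an R-successor.
(A) q → □◇q is axiom B, which corresponds to symmetry. R is not symmetric — not valid.
(B) q → ◇q is the dual of axiom T, which corresponds to reflexivity. R is reflexive — valid.
(C) □q → □□q is axiom 4; it is valid on a frame exactly when R is transitive. R is transitive, so valid.
(D) □q → ◇q is axiom D, which corresponds to seriality. R is serial — valid.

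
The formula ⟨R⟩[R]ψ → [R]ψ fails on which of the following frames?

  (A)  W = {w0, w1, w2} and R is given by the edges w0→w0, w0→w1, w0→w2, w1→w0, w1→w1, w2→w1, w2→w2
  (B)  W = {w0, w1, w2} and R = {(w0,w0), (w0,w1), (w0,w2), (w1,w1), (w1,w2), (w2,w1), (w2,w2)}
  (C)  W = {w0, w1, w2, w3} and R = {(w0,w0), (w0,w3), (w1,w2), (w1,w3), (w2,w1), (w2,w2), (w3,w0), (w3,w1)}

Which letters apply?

The schema ⟨R⟩[R]ψ → [R]ψ is the dual of axiom 5; it is valid on a frame iff R is euclidean.
(A) R is not euclidean (w0 R w1 and w0 R w2 but not w1 R w2), so the schema fails here.
(B) R is not euclidean (w0 R w1 and w0 R w0 but not w1 R w0), so the schema fails here.
(C) R is not euclidean (w1 R w2 and w1 R w3 but not w2 R w3), so the schema fails here.

A, B, C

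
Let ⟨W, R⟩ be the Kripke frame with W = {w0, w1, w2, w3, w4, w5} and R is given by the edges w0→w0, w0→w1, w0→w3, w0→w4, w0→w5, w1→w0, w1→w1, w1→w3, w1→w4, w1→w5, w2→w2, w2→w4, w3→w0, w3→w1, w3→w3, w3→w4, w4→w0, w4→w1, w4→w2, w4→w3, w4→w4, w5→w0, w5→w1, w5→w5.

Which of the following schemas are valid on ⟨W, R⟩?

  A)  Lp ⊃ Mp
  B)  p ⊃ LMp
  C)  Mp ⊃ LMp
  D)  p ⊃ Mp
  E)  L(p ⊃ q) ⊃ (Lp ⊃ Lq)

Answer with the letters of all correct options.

R is reflexive: each world relates to itself.
R is symmetric: every R-edge is matched by its reverse.
R is not euclidean: w0 R w3 and w0 R w5 but not w3 R w5.
R is serial: every world has an R-successor.
(A) Lp ⊃ Mp is axiom D; it is valid on a frame exactly when R is serial. R is serial, so valid.
(B) axiom B: valid iff R is symmetric. R is symmetric — valid.
(C) Mp ⊃ LMp is axiom 5, which corresponds to the euclidean property. R is not euclidean — not valid.
(D) the dual of axiom T: valid iff R is reflexive. R is reflexive — valid.
(E) L(p ⊃ q) ⊃ (Lp ⊃ Lq) is the K axiom; it holds on all frames — valid.

A, B, D, E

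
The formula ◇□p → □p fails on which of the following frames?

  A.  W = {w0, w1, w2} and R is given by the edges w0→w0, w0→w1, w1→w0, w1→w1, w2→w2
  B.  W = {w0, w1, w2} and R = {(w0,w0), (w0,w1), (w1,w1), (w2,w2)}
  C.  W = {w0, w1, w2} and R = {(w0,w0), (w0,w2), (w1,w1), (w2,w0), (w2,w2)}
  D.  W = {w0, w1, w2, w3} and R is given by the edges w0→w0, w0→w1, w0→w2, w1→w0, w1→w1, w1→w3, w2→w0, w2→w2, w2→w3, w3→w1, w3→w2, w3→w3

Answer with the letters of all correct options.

B, D

The schema ◇□p → □p is the dual of axiom 5; it is valid on a frame iff R is euclidean.
(A) R is euclidean (any two R-successors of the same world are R-related), so the schema is valid here.
(B) R is not euclidean (w0 R w1 and w0 R w0 but not w1 R w0), so the schema fails here.
(C) R is euclidean (any two R-successors of the same world are R-related), so the schema is valid here.
(D) R is not euclidean (w0 R w1 and w0 R w2 but not w1 R w2), so the schema fails here.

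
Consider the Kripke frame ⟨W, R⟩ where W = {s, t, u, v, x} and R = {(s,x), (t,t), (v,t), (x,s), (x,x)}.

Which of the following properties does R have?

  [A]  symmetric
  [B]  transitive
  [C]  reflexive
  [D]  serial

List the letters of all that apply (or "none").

(A) not symmetric: v R t but not t R v.
(B) not transitive: s R x and x R s but not s R s.
(C) not reflexive: not s R s.
(D) not serial: u has no R-successor.

none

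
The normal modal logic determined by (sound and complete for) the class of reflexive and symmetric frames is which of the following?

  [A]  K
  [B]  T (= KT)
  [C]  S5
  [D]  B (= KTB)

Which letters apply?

(A) K is determined by the class of arbitrary frames.
(B) T (= KT) is determined by the class of reflexive frames.
(C) S5 is determined by the class of reflexive, symmetric, and transitive frames.
(D) B (= KTB) is determined by exactly this class.

D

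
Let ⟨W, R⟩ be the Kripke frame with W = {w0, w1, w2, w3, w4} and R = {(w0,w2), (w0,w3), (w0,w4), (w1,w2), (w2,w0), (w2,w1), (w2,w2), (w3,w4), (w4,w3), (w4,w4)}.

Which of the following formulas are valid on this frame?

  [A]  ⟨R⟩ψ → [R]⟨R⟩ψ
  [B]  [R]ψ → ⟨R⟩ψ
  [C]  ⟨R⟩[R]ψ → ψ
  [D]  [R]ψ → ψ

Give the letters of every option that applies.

B

R is not reflexive: not w0 R w0.
R is not symmetric: w0 R w3 but not w3 R w0.
R is not euclidean: w0 R w2 and w0 R w3 but not w2 R w3.
R is serial: every world has an R-successor.
(A) ⟨R⟩ψ → [R]⟨R⟩ψ is axiom 5, which corresponds to the euclidean property. R is not euclidean — not valid.
(B) axiom D: valid iff R is serial. R is serial — valid.
(C) the dual of axiom B: valid iff R is symmetric. R is not symmetric — not valid.
(D) [R]ψ → ψ is axiom T, which corresponds to reflexivity. R is not reflexive — not valid.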